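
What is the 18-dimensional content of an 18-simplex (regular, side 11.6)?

Volume = 11.6^18 · √(19/2^18) / 18! ≈ 19.2313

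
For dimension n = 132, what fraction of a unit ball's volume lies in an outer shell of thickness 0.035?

1 - (1-0.035)^132 ≈ 0.99093 ≈ 99.09%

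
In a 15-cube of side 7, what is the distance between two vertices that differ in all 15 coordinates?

Diagonal = √15 · 7 ≈ 27.1109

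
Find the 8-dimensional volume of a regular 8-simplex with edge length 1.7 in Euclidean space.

Volume = 1.7^8 · √(9/2^8) / 8! ≈ 0.000324393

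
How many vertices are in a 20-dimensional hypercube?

Number of 0-faces = C(20,0) · 2^(20-0) = 1 · 1048576 = 1048576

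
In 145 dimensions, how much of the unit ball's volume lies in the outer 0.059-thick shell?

1 - (1-0.059)^145 ≈ 0.999852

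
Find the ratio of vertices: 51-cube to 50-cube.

The 51-cube has 2^51 = 2251799813685248 vertices. The 50-cube has 2^50 = 1125899906842624 vertices. Ratio: 2251799813685248/1125899906842624 = 2.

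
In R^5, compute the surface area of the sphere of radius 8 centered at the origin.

|∂B_5(8)| = 32768·π^2/3 ≈ 107802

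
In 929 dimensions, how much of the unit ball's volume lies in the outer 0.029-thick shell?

V(inner)/V(outer) = ((1-0.029)/1)^929 ≈ 1.339e-12, so the shell fraction is 1 - 1.339e-12.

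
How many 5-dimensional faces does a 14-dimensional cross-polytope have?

Each 5-face is the convex hull of 6 vertices, one chosen as ±e_i from each of 6 distinct axes: 2^6·C(14,6) = 192192.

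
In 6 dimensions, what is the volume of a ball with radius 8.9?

Volume = π^{6/2}·(8.9)^6/Γ(4) ≈ 2.56826e+06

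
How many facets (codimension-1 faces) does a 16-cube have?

Choose 15 of 16 axes to span the face (C(16,15) = 16 ways), then fix each of the remaining 1 coordinate at one of its two extreme values (2^1 = 2 ways): 16·2 = 32.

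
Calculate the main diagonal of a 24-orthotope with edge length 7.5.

Diagonal = √24 · 7.5 ≈ 36.7423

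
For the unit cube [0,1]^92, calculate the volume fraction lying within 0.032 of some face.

Shell fraction = 1 - (1-0.064)^92 ≈ 0.997723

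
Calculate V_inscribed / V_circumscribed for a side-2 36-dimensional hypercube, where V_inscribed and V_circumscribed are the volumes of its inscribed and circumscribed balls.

The radii are 2/2 and 2√36/2, so the volume ratio is (1/√36)^36 = 36^{-36/2} ≈ 9.69516e-29.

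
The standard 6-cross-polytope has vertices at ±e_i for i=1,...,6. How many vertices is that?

The 6-dimensional cross-polytope has 2n = 2·6 = 12 vertices.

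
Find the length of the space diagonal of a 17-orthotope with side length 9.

The space diagonal of an n-cube of side s is s√n. Here 9·√17 ≈ 37.108.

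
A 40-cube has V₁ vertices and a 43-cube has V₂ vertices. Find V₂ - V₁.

V₁ = 2^40 = 1099511627776. V₂ = 2^43 = 8796093022208. V₂ - V₁ = 7696581394432.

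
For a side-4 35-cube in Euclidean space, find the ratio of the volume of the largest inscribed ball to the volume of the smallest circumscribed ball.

The radii are 4/2 and 4√35/2, so the volume ratio is (1/√35)^35 = 35^{-35/2} ≈ 9.52378e-28.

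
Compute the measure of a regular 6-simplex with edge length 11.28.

V = (11.28^6 / 6!) · √((6+1) / 2^6) ≈ 946.196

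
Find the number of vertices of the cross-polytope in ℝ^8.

Each 0-face is the convex hull of 1 vertex, one chosen as ±e_i from each of 1 distinct axis: 2^1·C(8,1) = 16.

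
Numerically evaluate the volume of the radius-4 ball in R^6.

Volume = π^{6/2}·(4)^6/Γ(4) = 2048·π^3/3 ≈ 21167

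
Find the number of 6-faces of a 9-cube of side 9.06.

f_6(9-cube) = (9 choose 6) · 2^3 = 672.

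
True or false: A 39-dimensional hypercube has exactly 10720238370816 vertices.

False. The 39-cube has 2^39 = 549755813888 vertices.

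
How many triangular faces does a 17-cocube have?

f_2(17-orthoplex) = 2^3 · (17 choose 3) = 5440.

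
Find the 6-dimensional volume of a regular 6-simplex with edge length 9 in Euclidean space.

Volume = 9^6 · √(7/2^6) / 6! ≈ 244.108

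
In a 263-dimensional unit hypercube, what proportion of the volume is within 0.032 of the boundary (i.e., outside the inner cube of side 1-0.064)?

1 - (1 - 2·0.032)^263 = 1 - 0.936^263 ≈ 0.9999999721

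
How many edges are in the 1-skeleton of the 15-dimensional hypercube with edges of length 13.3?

An n-cube has n·2^(n-1) edges. With n = 15: 15·16384 = 245760.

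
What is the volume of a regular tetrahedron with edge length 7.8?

Volume = (√2/12) · 7.8³ = 55.9265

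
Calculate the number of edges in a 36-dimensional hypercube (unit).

The 36-cube has n·2^(n-1) = 36·2^35 = 36·34359738368 = 1236950581248 edges.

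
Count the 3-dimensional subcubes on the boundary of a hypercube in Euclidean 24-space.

f_3(24-cube) = (24 choose 3) · 2^21 = 4244635648.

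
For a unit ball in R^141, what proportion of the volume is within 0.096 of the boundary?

V(inner)/V(outer) = ((1-0.096)/1)^141 ≈ 6.603e-07, so the shell fraction is 0.9999993397.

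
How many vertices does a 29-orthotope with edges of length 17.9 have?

Each vertex is a binary string of length 29, so there are 2^29 = 536870912.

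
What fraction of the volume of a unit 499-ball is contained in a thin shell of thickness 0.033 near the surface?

V(inner)/V(outer) = ((1-0.033)/1)^499 ≈ 5.343e-08, so the shell fraction is 0.9999999466.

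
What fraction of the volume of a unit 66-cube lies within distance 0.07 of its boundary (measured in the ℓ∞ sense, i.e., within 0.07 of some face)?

1 - (1 - 2·0.07)^66 = 1 - 0.86^66 ≈ 0.999952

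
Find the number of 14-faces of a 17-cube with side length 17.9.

f_14(17-cube) = (17 choose 14) · 2^3 = 5440.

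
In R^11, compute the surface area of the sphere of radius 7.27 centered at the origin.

The surface area of an n-ball is 2π^(n/2) r^(n-1) / Γ(n/2). For n=11, r=7.27: 8.54755e+09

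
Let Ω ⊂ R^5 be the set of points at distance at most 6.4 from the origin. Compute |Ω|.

The n-ball volume is π^(n/2)·r^n/Γ(n/2+1). With n=5, r=6.4: V ≈ 56519.5.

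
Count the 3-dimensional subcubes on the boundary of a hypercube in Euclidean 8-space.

Choose 3 of 8 axes to span the face (C(8,3) = 56 ways), then fix each of the remaining 5 coordinates at one of its two extreme values (2^5 = 32 ways): 56·32 = 1792.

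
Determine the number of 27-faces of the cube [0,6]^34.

Choose 27 of 34 axes to span the face (C(34,27) = 5379616 ways), then fix each of the remaining 7 coordinates at one of its two extreme values (2^7 = 128 ways): 5379616·128 = 688590848.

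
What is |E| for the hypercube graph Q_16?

Number of 1-faces = C(16,1)·2^(16-1) = 16·32768 = 524288.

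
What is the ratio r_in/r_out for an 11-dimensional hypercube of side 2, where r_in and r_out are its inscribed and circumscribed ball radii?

r_in = 2/2 (half the side); r_out = 2√11/2 (half the diagonal). Ratio = 1/√11 ≈ 0.301511.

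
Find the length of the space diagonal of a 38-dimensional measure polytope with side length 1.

||(1,1,...,1)|| = √(38)·1 ≈ 6.16441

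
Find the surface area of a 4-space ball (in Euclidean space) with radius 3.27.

|∂B_4(3.27)| ≈ 690.197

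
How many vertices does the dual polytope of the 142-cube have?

The vertices are ±e_1, ..., ±e_142, so there are 2·142 = 284.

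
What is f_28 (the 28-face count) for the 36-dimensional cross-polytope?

Each 28-face is the convex hull of 29 vertices, one chosen as ±e_i from each of 29 distinct axes: 2^29·C(36,29) = 4481626574684160.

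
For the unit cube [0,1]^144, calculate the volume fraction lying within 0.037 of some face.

Shell fraction = 1 - (1-0.074)^144 ≈ 0.999984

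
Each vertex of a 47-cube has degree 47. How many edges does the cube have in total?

Number of 1-faces = C(47,1)·2^(47-1) = 47·70368744177664 = 3307330976350208.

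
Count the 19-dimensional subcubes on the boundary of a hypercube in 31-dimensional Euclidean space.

Choose 19 of 31 axes to span the face (C(31,19) = 141120525 ways), then fix each of the remaining 12 coordinates at one of its two extreme values (2^12 = 4096 ways): 141120525·4096 = 578029670400.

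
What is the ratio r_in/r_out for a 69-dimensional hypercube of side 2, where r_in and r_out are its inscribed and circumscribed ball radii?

Ratio = (s/2)/(s√69/2) = 69^(-1/2) ≈ 0.120386.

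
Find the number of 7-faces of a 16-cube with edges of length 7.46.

Number of 7-faces = C(16,7) · 2^(16-7) = 11440 · 512 = 5857280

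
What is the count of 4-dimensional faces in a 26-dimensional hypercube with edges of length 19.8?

Choose 4 of 26 axes to span the face (C(26,4) = 14950 ways), then fix each of the remaining 22 coordinates at one of its two extreme values (2^22 = 4194304 ways): 14950·4194304 = 62704844800.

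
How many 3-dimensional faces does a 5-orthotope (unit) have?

Choose 3 of 5 axes to span the face (C(5,3) = 10 ways), then fix each of the remaining 2 coordinates at one of its two extreme values (2^2 = 4 ways): 10·4 = 40.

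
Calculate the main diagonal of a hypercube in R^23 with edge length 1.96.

The space diagonal of an n-cube of side s is s√n. Here 1.96·√23 ≈ 9.39983.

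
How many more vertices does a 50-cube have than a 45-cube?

The 50-cube has 2^50 = 1125899906842624 vertices. The 45-cube has 2^45 = 35184372088832 vertices. Difference: 1125899906842624 - 35184372088832 = 1090715534753792.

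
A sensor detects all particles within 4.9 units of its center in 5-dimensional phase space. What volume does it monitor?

The n-ball volume is π^(n/2)·r^n/Γ(n/2+1). With n=5, r=4.9: V ≈ 14868.9.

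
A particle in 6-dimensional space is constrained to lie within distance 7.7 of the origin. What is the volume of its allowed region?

Volume = π^{6/2}·(7.7)^6/Γ(4) ≈ 1.07707e+06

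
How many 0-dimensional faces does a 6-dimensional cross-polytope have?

f_0(6-orthoplex) = 2^1 · (6 choose 1) = 12.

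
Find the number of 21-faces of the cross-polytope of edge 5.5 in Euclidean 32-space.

An n-cross-polytope has 2^(k+1)·C(n,k+1) k-faces. Here 2^22·C(32,22) = 4194304·64512240 = 270583946280960.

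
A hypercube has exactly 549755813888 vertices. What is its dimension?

Since 2^n = 549755813888, we have n = 39.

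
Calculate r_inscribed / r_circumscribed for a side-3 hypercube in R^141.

Ratio = (s/2)/(s√141/2) = 141^(-1/2) ≈ 0.0842152.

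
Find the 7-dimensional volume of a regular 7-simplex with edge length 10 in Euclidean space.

For a regular n-simplex with edge a, V = (a^n / n!)·√((n+1)/2^n). With a=10, n=7: V ≈ 496.032.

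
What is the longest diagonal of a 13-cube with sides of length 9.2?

The space diagonal of an n-cube of side s is s√n. Here 9.2·√13 ≈ 33.1711.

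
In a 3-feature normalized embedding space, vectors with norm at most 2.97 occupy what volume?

The n-ball volume is π^(n/2)·r^n/Γ(n/2+1). With n=3, r=2.97: V ≈ 109.738.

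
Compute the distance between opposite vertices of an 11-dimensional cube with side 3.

d = √(3² + 3² + ... + 3²) [11 terms] = √(11·3²) = 3√11 ≈ 9.94987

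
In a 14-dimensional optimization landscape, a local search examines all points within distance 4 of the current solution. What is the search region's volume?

The n-ball volume is π^(n/2)·r^n/Γ(n/2+1). With n=14, r=4: V = 16777216·π^7/315 ≈ 1.60864e+08.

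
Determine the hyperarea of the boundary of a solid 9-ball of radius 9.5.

S_9(9.5) = 2·π^(9/2)·(9.5)^8 / Γ(9/2) = 16983563041·π^4/840 ≈ 1.96947e+09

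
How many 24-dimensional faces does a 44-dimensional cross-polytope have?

An n-cross-polytope has 2^(k+1)·C(n,k+1) k-faces. Here 2^25·C(44,25) = 33554432·1408831480056 = 47272540096998408192.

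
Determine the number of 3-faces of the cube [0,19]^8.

An n-cube has C(n,k)·2^(n-k) k-faces. Here C(8,3)·2^5 = 56·32 = 1792.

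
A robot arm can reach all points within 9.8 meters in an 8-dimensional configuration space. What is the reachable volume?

V_8(9.8) = π^(8/2) · (9.8)^8 / Γ(8/2 + 1) ≈ 3.453e+08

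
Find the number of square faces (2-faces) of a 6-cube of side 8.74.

f_2(6-cube) = (6 choose 2) · 2^4 = 240.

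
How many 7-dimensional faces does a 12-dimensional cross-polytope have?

f_7(12-orthoplex) = 2^8 · (12 choose 8) = 126720.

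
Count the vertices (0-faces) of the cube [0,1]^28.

An n-cube has 2^n vertices; for n = 28 that is 2^28 = 268435456.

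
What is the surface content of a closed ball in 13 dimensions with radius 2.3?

S = n·V_n(r)/r = 13·V_13(2.3)/2.3 (volume-to-surface relation), giving 259429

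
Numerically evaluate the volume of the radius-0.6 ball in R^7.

The n-ball volume is π^(n/2)·r^n/Γ(n/2+1). With n=7, r=0.6: V ≈ 0.132263.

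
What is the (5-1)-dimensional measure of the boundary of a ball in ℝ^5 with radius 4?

The surface area of an n-ball is 2π^(n/2) r^(n-1) / Γ(n/2). For n=5, r=4: 2048·π^2/3 ≈ 6737.65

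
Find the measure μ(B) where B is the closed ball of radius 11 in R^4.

The n-ball volume is π^(n/2)·r^n/Γ(n/2+1). With n=4, r=11: V = 14641·π^2/2 ≈ 72250.4.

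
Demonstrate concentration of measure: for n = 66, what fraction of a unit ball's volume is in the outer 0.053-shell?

1 - (1-0.053)^66 ≈ 0.972515 ≈ 97.25%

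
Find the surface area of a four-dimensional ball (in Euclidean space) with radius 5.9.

S_4(5.9) = 2·π^(4/2)·(5.9)^3 / Γ(4/2) ≈ 4054.02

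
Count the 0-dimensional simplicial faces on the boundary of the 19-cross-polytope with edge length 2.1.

Each 0-face is the convex hull of 1 vertex, one chosen as ±e_i from each of 1 distinct axis: 2^1·C(19,1) = 38.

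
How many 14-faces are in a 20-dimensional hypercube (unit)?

Choose 14 of 20 axes to span the face (C(20,14) = 38760 ways), then fix each of the remaining 6 coordinates at one of its two extreme values (2^6 = 64 ways): 38760·64 = 2480640.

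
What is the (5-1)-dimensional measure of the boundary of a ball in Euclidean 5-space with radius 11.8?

S_5(11.8) = 2·π^(5/2)·(11.8)^4 / Γ(5/2) ≈ 510266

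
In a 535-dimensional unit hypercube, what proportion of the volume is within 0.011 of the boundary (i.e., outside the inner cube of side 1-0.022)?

The inner cube has side 1-2·0.011 = 0.978 and volume (0.978)^535 ≈ 6.781e-06, so the shell holds 0.999993 of the volume.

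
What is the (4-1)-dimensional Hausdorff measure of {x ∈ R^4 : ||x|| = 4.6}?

S_4(4.6) = 2·π^(4/2)·(4.6)^3 / Γ(4/2) ≈ 1921.34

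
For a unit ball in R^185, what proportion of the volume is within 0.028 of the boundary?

V(inner)/V(outer) = ((1-0.028)/1)^185 ≈ 0.005227, so the shell fraction is 0.994773.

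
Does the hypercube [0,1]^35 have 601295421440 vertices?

False. The 35-cube has 2^35 = 34359738368 vertices.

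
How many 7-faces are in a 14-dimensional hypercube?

Choose 7 of 14 axes to span the face (C(14,7) = 3432 ways), then fix each of the remaining 7 coordinates at one of its two extreme values (2^7 = 128 ways): 3432·128 = 439296.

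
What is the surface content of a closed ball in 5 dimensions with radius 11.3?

S = n·V_n(r)/r = 5·V_5(11.3)/11.3 (volume-to-surface relation), giving 429123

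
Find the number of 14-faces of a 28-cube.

Number of 14-faces = C(28,14) · 2^(28-14) = 40116600 · 16384 = 657270374400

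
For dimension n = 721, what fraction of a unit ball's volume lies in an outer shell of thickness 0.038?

1 - (1-0.038)^721 ≈ 1 - 7.4e-13 ≈ (100 - 7.4e-11)%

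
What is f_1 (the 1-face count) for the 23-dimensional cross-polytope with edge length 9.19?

Each 1-face is the convex hull of 2 vertices, one chosen as ±e_i from each of 2 distinct axes: 2^2·C(23,2) = 1012.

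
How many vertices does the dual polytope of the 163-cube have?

An n-cross-polytope has 2n vertices; here n = 163, giving 326.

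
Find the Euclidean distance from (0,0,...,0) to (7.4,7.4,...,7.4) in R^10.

The space diagonal of an n-cube of side s is s√n. Here 7.4·√10 ≈ 23.4009.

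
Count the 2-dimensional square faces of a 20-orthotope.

An n-cube has C(n,k)·2^(n-k) k-faces. Here C(20,2)·2^18 = 190·262144 = 49807360.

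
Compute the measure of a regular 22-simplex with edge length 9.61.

V = (9.61^22 / 22!) · √((22+1) / 2^22) ≈ 0.00868324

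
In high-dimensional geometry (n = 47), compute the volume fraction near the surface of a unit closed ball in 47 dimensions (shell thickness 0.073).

1 - (1-0.073)^47 ≈ 0.971637 ≈ 97.16%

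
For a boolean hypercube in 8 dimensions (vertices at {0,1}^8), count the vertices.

An n-cube has 2^n vertices; for n = 8 that is 2^8 = 256.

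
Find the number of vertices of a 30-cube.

The 30-cube has 2^30 = 1073741824 vertices.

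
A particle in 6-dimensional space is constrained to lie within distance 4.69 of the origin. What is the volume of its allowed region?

Volume = π^{6/2}·(4.69)^6/Γ(4) ≈ 54996.5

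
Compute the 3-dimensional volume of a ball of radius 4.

The n-ball volume is π^(n/2)·r^n/Γ(n/2+1). With n=3, r=4: V = 256·π/3 ≈ 268.083.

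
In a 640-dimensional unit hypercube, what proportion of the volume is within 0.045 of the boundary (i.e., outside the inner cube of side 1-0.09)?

1 - (1 - 2·0.045)^640 = 1 - 0.91^640 ≈ 1 - 6.116e-27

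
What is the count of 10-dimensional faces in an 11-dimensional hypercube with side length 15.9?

Number of 10-faces = C(11,10) · 2^(11-10) = 11 · 2 = 22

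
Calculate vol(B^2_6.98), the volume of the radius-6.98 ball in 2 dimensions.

The n-ball volume is π^(n/2)·r^n/Γ(n/2+1). With n=2, r=6.98: V ≈ 153.06.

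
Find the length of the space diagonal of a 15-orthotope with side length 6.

||(6,6,...,6)|| = √(15)·6 ≈ 23.2379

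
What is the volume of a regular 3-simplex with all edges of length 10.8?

Volume = (√2/12) · 10.8³ = 148.458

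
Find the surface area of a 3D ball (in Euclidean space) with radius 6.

S = n·V_n(r)/r = 3·V_3(6)/6 (volume-to-surface relation), giving 4πr² = 4π·(6)² ≈ 452.389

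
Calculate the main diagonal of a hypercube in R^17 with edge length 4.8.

The space diagonal of an n-cube of side s is s√n. Here 4.8·√17 ≈ 19.7909.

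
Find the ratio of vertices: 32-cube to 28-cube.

The 32-cube has 2^32 = 4294967296 vertices. The 28-cube has 2^28 = 268435456 vertices. Ratio: 4294967296/268435456 = 16.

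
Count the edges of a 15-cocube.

Each 1-face is the convex hull of 2 vertices, one chosen as ±e_i from each of 2 distinct axes: 2^2·C(15,2) = 420.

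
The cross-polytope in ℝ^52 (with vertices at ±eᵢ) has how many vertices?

Number of vertices = 2n = 104.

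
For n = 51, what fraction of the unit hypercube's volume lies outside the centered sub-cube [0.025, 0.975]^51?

The inner cube has side 1-2·0.025 = 0.95 and volume (0.95)^51 ≈ 0.0731, so the shell holds 0.926902 of the volume.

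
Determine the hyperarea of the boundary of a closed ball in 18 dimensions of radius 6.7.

S = n·V_n(r)/r = 18·V_18(6.7)/6.7 (volume-to-surface relation), giving 1.63354e+14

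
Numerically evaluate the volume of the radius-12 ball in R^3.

V = 2304·π ≈ 7238.23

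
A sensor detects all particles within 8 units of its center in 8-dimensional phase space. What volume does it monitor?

The n-ball volume is π^(n/2)·r^n/Γ(n/2+1). With n=8, r=8: V = 2097152·π^4/3 ≈ 6.80939e+07.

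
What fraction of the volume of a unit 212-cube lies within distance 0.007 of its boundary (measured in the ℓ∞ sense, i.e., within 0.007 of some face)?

Shell fraction = 1 - (1-0.014)^212 ≈ 0.949661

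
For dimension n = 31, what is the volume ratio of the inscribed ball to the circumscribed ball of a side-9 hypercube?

Volume scales as r^n, and r_in/r_out = 1/√31, giving (1/√31)^31 ≈ 7.65409e-24.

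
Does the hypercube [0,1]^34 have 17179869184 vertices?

True. The 34-cube has 2^34 = 17179869184 vertices.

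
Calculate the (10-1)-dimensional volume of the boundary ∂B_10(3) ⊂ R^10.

The surface area of an n-ball is 2π^(n/2) r^(n-1) / Γ(n/2). For n=10, r=3: 6561·π^5/4 ≈ 501949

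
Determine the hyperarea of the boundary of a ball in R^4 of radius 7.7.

The surface area of an n-ball is 2π^(n/2) r^(n-1) / Γ(n/2). For n=4, r=7.7: 9011.6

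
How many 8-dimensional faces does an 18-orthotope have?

Number of 8-faces = C(18,8) · 2^(18-8) = 43758 · 1024 = 44808192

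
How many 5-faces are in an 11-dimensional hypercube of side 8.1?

Choose 5 of 11 axes to span the face (C(11,5) = 462 ways), then fix each of the remaining 6 coordinates at one of its two extreme values (2^6 = 64 ways): 462·64 = 29568.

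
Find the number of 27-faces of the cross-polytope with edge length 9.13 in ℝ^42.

An n-cross-polytope has 2^(k+1)·C(n,k+1) k-faces. Here 2^28·C(42,28) = 268435456·52860229080 = 14189559697354260480.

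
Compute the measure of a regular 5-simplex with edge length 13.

V = (13^5 / 5!) · √((5+1) / 2^5) ≈ 1339.79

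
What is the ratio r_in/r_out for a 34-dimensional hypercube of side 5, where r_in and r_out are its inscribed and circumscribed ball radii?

r_in = 5/2 (half the side); r_out = 5√34/2 (half the diagonal). Ratio = 1/√34 ≈ 0.171499.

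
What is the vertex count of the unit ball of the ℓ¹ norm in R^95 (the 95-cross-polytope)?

An n-cross-polytope has 2n vertices; here n = 95, giving 190.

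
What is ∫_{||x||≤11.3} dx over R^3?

Volume = π^{3/2}·(11.3)^3/Γ(5/2) ≈ 6043.99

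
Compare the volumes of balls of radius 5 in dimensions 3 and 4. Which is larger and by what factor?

V_3(5) ≈ 523.599, V_4(5) ≈ 3084.25. The 4-ball is larger by a factor of 5.89.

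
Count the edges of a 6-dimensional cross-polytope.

Number of 1-faces = 2^(1+1) · C(6,1+1) = 4 · 15 = 60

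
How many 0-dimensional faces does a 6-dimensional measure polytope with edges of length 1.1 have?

Number of 0-faces = C(6,0) · 2^(6-0) = 1 · 64 = 64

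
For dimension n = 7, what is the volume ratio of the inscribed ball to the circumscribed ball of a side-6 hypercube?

Volume scales as r^n, and r_in/r_out = 1/√7, giving (1/√7)^7 ≈ 0.00110194.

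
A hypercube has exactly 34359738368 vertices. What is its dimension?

n = log_2(34359738368) = 35.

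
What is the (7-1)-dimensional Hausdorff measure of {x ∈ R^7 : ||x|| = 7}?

|∂B_7(7)| = 1882384·π^3/15 ≈ 3.89105e+06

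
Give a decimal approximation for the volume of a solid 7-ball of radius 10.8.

V_7(10.8) = π^(7/2) · (10.8)^7 / Γ(7/2 + 1) ≈ 8.09742e+07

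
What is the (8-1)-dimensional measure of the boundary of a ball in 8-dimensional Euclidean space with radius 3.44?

S_8(3.44) = 2·π^(8/2)·(3.44)^7 / Γ(8/2) ≈ 185092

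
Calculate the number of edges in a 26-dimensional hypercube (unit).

The 26-cube has n·2^(n-1) = 26·2^25 = 26·33554432 = 872415232 edges.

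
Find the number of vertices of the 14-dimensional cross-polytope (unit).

The vertices are ±e_1, ..., ±e_14, so there are 2·14 = 28.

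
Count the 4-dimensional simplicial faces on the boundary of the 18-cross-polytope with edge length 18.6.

An n-cross-polytope has 2^(k+1)·C(n,k+1) k-faces. Here 2^5·C(18,5) = 32·8568 = 274176.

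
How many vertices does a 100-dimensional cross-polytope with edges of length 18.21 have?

The vertices are ±e_1, ..., ±e_100, so there are 2·100 = 200.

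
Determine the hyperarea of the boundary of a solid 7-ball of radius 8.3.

S_7(8.3) = 2·π^(7/2)·(8.3)^6 / Γ(7/2) ≈ 1.0813e+07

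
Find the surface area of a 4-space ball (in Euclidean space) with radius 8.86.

The surface area of an n-ball is 2π^(n/2) r^(n-1) / Γ(n/2). For n=4, r=8.86: 13728.7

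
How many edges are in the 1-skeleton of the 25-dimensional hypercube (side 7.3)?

Number of 1-faces = C(25,1)·2^(25-1) = 25·16777216 = 419430400.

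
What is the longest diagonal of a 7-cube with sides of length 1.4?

d = √(1.4² + 1.4² + ... + 1.4²) [7 terms] = √(7·1.4²) = 1.4√7 ≈ 3.70405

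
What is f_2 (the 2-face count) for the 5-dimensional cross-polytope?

Number of 2-faces = 2^(2+1) · C(5,2+1) = 8 · 10 = 80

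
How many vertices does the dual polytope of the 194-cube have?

The 194-dimensional cross-polytope has 2n = 2·194 = 388 vertices.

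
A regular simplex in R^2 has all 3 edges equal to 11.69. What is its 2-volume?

Area = (√3/4) · 11.69² = 59.1738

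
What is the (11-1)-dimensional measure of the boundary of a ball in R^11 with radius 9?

The surface area of an n-ball is 2π^(n/2) r^(n-1) / Γ(n/2). For n=11, r=9: 8264970432·π^5/35 ≈ 7.22641e+10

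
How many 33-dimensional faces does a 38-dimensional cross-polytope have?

Number of 33-faces = 2^(33+1) · C(38,33+1) = 17179869184 · 73815 = 1268132043816960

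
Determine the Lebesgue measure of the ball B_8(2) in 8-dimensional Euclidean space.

V_8(2) = π^(8/2) · (2)^8 / Γ(8/2 + 1) = 32·π^4/3 ≈ 1039.03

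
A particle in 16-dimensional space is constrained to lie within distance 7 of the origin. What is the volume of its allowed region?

V = 4747561509943·π^8/5760 ≈ 7.82073e+12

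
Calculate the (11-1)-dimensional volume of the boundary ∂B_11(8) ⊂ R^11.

S = n·V_n(r)/r = 11·V_11(8)/8 (volume-to-surface relation), giving 68719476736·π^5/945 ≈ 2.22535e+10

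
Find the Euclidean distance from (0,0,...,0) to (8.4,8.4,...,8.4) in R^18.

d = √(8.4² + 8.4² + ... + 8.4²) [18 terms] = √(18·8.4²) = 8.4√18 ≈ 35.6382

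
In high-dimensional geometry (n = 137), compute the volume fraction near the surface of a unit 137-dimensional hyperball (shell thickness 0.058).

1 - (1-0.058)^137 ≈ 0.999721 ≈ 99.9721%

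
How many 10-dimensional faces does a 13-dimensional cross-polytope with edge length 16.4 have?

An n-cross-polytope has 2^(k+1)·C(n,k+1) k-faces. Here 2^11·C(13,11) = 2048·78 = 159744.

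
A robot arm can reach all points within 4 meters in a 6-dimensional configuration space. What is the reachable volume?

The n-ball volume is π^(n/2)·r^n/Γ(n/2+1). With n=6, r=4: V = 2048·π^3/3 ≈ 21167.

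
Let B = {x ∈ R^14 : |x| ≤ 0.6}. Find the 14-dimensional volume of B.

The n-ball volume is π^(n/2)·r^n/Γ(n/2+1). With n=14, r=0.6: V ≈ 0.000469609.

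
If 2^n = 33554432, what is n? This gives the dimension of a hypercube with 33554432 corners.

Since 2^n = 33554432, we have n = 25.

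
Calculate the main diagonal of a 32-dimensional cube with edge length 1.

||(1,1,...,1)|| = √(32)·1 ≈ 5.65685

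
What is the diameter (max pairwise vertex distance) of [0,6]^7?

d = √(6² + 6² + ... + 6²) [7 terms] = √(7·6²) = 6√7 ≈ 15.8745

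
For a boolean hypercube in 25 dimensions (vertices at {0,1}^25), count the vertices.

The 25-cube has 2^25 = 33554432 vertices.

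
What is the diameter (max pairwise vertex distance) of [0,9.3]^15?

The space diagonal of an n-cube of side s is s√n. Here 9.3·√15 ≈ 36.0187.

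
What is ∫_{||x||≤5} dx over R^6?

V_6(5) = π^(6/2) · (5)^6 / Γ(6/2 + 1) = 15625·π^3/6 ≈ 80745.5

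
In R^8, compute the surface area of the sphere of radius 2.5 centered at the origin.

The surface area of an n-ball is 2π^(n/2) r^(n-1) / Γ(n/2). For n=8, r=2.5: 78125·π^4/384 ≈ 19817.9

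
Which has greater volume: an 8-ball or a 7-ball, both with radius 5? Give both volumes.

V_8(5) ≈ 1.58543e+06. V_7(5) ≈ 369122. The 8-ball is larger.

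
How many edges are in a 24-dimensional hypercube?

Number of 1-faces = C(24,1) · 2^(24-1) = 24 · 8388608 = 201326592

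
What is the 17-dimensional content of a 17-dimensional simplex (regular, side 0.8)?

For a regular n-simplex with edge a, V = (a^n / n!)·√((n+1)/2^n). With a=0.8, n=17: V ≈ 7.41895e-19.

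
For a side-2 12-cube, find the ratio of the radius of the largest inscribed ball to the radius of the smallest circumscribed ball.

r_in / r_out = (2/2) / (2√12/2) = 1/√12 ≈ 0.288675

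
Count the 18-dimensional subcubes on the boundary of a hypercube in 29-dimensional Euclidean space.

Choose 18 of 29 axes to span the face (C(29,18) = 34597290 ways), then fix each of the remaining 11 coordinates at one of its two extreme values (2^11 = 2048 ways): 34597290·2048 = 70855249920.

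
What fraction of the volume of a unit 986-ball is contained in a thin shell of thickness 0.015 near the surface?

1 - (1-0.015)^986 ≈ 0.9999996626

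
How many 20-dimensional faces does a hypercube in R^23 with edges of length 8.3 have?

f_20(23-cube) = (23 choose 20) · 2^3 = 14168.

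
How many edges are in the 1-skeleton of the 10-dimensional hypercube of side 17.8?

The 10-cube has n·2^(n-1) = 10·2^9 = 10·512 = 5120 edges.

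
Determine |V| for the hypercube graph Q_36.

The 36-cube has 2^36 = 68719476736 vertices.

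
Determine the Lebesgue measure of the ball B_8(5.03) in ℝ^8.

Volume = π^{8/2}·(5.03)^8/Γ(5) ≈ 1.66315e+06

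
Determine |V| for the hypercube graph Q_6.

The 6-cube has 2^6 = 64 vertices.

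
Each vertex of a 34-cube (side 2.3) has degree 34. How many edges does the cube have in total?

The 34-cube has n·2^(n-1) = 34·2^33 = 34·8589934592 = 292057776128 edges.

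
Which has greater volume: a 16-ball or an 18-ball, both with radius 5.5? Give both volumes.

V_16(5.5) ≈ 1.64999e+11. V_18(5.5) ≈ 1.74227e+12. The 18-ball is larger.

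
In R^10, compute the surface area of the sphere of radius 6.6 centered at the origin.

S = n·V_n(r)/r = 10·V_10(6.6)/6.6 (volume-to-surface relation), giving 6.05987e+08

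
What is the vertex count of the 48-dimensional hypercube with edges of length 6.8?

Each vertex is a binary string of length 48, so there are 2^48 = 281474976710656.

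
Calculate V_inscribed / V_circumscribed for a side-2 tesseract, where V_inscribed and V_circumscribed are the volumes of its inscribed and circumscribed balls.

V_in / V_out = (r_in/r_out)^4 = (1/√4)^4 = 4^(-4/2) ≈ 0.0625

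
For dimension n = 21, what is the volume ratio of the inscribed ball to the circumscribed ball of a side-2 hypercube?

The radii are 2/2 and 2√21/2, so the volume ratio is (1/√21)^21 = 21^{-21/2} ≈ 1.30827e-14.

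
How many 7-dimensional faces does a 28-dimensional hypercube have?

f_7(28-cube) = (28 choose 7) · 2^21 = 2483111854080.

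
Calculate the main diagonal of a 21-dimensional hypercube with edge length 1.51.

Diagonal = √21 · 1.51 ≈ 6.91969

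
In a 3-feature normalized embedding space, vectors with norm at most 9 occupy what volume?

V_3(9) = π^(3/2) · (9)^3 / Γ(3/2 + 1) = 972·π ≈ 3053.63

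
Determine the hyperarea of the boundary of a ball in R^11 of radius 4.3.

|∂B_11(4.3)| ≈ 4.47901e+07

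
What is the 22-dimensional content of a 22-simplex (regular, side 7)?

For a regular n-simplex with edge a, V = (a^n / n!)·√((n+1)/2^n). With a=7, n=22: V ≈ 8.14562e-06.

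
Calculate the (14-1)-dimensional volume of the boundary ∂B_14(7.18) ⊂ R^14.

|∂B_14(7.18)| ≈ 1.13074e+12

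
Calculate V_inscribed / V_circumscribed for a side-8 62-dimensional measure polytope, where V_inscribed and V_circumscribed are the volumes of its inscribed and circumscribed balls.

Volume scales as r^n, and r_in/r_out = 1/√62, giving (1/√62)^62 ≈ 2.72808e-56.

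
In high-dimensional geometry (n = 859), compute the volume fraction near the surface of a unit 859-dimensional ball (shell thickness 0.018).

1 - (1-0.018)^859 ≈ 0.9999998326 ≈ 99.999983%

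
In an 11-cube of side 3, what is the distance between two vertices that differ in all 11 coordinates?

Diagonal = √11 · 3 ≈ 9.94987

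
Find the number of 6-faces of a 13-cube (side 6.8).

An n-cube has C(n,k)·2^(n-k) k-faces. Here C(13,6)·2^7 = 1716·128 = 219648.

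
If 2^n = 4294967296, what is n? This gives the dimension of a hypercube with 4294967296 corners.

Since 2^n = 4294967296, we have n = 32.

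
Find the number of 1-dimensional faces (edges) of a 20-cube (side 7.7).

An n-cube has n·2^(n-1) edges. With n = 20: 20·524288 = 10485760.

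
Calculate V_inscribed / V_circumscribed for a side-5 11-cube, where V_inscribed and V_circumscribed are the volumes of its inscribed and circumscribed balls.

V_in/V_out = n^(-n/2) = 11^(-11/2) ≈ 1.87215e-06.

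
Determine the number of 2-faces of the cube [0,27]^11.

An n-cube has C(n,k)·2^(n-k) k-faces. Here C(11,2)·2^9 = 55·512 = 28160.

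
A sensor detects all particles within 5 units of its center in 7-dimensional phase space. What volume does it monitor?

V = 250000·π^3/21 ≈ 369122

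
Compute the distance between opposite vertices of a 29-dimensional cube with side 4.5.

d = √(4.5² + 4.5² + ... + 4.5²) [29 terms] = √(29·4.5²) = 4.5√29 ≈ 24.2332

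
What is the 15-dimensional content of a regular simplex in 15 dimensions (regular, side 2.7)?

For a regular n-simplex with edge a, V = (a^n / n!)·√((n+1)/2^n). With a=2.7, n=15: V ≈ 4.9922e-08.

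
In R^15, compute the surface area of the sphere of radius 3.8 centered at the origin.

S_15(3.8) = 2·π^(15/2)·(3.8)^14 / Γ(15/2) ≈ 7.49017e+08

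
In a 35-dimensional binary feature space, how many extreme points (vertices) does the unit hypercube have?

Number of vertices = 2^35 = 34359738368.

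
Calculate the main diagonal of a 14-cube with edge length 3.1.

d = √(3.1² + 3.1² + ... + 3.1²) [14 terms] = √(14·3.1²) = 3.1√14 ≈ 11.5991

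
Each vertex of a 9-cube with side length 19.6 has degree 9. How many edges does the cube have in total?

An n-cube has n·2^(n-1) edges. With n = 9: 9·256 = 2304.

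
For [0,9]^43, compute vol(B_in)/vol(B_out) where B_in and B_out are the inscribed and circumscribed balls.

V_in / V_out = (r_in/r_out)^43 = (1/√43)^43 = 43^(-43/2) ≈ 7.59326e-36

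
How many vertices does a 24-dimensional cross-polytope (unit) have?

The vertices are ±e_1, ..., ±e_24, so there are 2·24 = 48.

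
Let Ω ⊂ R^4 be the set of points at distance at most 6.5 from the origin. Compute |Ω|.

The n-ball volume is π^(n/2)·r^n/Γ(n/2+1). With n=4, r=6.5: V = 28561·π^2/32 ≈ 8808.93.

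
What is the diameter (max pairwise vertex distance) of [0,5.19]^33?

||(5.19,5.19,...,5.19)|| = √(33)·5.19 ≈ 29.8143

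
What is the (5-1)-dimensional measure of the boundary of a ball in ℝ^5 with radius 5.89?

The surface area of an n-ball is 2π^(n/2) r^(n-1) / Γ(n/2). For n=5, r=5.89: 31676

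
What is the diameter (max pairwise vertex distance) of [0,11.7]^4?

d = √(11.7² + 11.7² + ... + 11.7²) [4 terms] = √(4·11.7²) = 11.7√4 = 23.4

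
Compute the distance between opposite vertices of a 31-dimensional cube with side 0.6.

The space diagonal of an n-cube of side s is s√n. Here 0.6·√31 ≈ 3.34066.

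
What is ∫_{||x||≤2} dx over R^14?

V_14(2) = π^(14/2) · (2)^14 / Γ(14/2 + 1) = 1024·π^7/315 ≈ 9818.35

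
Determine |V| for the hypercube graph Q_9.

Number of vertices = 2^9 = 512.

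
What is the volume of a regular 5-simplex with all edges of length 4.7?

Volume = 4.7^5 · √(6/2^5) / 5! ≈ 8.27578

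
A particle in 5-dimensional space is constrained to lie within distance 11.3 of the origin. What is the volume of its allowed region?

The n-ball volume is π^(n/2)·r^n/Γ(n/2+1). With n=5, r=11.3: V ≈ 969819.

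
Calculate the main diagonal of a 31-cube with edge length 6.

Diagonal = √31 · 6 ≈ 33.4066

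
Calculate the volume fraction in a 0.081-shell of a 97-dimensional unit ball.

V(inner)/V(outer) = ((1-0.081)/1)^97 ≈ 0.0002764, so the shell fraction is 0.999724.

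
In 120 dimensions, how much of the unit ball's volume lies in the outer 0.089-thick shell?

V(inner)/V(outer) = ((1-0.089)/1)^120 ≈ 1.387e-05, so the shell fraction is 0.999986.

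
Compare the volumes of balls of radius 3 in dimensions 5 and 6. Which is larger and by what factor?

V_5(3) ≈ 1279.1, V_6(3) ≈ 3767.26. The 6-ball is larger by a factor of 2.945.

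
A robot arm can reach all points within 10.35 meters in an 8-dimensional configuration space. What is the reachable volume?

The n-ball volume is π^(n/2)·r^n/Γ(n/2+1). With n=8, r=10.35: V ≈ 5.34455e+08.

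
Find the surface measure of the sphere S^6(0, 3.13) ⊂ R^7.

S = n·V_n(r)/r = 7·V_7(3.13)/3.13 (volume-to-surface relation), giving 31098.9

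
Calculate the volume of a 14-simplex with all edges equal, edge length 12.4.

For a regular n-simplex with edge a, V = (a^n / n!)·√((n+1)/2^n). With a=12.4, n=14: V ≈ 705.23.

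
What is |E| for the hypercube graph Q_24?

An n-cube has n·2^(n-1) edges. With n = 24: 24·8388608 = 201326592.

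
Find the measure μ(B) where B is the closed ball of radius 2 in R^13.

The n-ball volume is π^(n/2)·r^n/Γ(n/2+1). With n=13, r=2: V = 1048576·π^6/135135 ≈ 7459.87.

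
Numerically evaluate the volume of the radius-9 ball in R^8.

The n-ball volume is π^(n/2)·r^n/Γ(n/2+1). With n=8, r=9: V = 14348907·π^4/8 ≈ 1.74714e+08.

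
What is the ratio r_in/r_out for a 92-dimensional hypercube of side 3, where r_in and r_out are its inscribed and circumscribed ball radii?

r_in / r_out = (3/2) / (3√92/2) = 1/√92 ≈ 0.104257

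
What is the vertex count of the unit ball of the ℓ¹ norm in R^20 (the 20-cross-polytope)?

The vertices are ±e_1, ..., ±e_20, so there are 2·20 = 40.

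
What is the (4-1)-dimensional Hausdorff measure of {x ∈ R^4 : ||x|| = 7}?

The surface area of an n-ball is 2π^(n/2) r^(n-1) / Γ(n/2). For n=4, r=7: 686·π^2 ≈ 6770.55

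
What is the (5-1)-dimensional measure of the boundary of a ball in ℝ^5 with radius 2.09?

|∂B_5(2.09)| ≈ 502.173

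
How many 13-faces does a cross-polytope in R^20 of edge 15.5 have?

f_13(20-orthoplex) = 2^14 · (20 choose 14) = 635043840.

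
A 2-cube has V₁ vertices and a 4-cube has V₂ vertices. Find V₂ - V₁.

V₁ = 2^2 = 4. V₂ = 2^4 = 16. V₂ - V₁ = 12.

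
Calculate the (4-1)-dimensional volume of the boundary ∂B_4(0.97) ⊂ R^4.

S_4(0.97) = 2·π^(4/2)·(0.97)^3 / Γ(4/2) ≈ 18.0154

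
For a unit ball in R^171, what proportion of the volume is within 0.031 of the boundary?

Shell fraction = 1 - (1-0.031)^171 ≈ 0.995415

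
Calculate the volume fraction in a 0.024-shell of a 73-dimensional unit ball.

1 - (1-0.024)^73 ≈ 0.830239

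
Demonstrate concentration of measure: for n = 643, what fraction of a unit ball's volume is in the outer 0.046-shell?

1 - (1-0.046)^643 ≈ 1 - 7.073e-14 ≈ (100 - 7.07e-12)%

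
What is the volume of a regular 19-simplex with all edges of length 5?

V_19 = √(20) · 5^19 / (19! · 2^(19/2)) ≈ 9.68424e-07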